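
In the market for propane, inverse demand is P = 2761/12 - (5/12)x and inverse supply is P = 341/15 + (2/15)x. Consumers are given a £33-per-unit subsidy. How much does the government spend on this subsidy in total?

Government cost = £14421

Pre-subsidy: 2761/12 - (5/12)x = 341/15 + (2/15)x gives x* = 377 and P* = 73.
With the rebate, buyers effectively pay Pb = Ps − 33, where Ps is the price sellers receive.
On the curves, Pb = 2761/12 - (5/12)x and Ps = 341/15 + (2/15)x; the wedge Ps − Pb = 33 gives 341/15 + (2/15)x − (2761/12 - (5/12)x) = 33, so x' = 437.
Then Pb = 2761/12 − (5/12)·437 = 48 and Ps = 341/15 + (2/15)·437 = 81.
Government outlay = subsidy × quantity = 33 × 437 = 14421.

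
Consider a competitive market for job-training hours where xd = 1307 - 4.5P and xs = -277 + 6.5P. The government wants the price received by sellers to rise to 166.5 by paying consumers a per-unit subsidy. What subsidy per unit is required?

Required subsidy s = 55 per unit

At a seller price of 166.5, quantity supplied is -277 + 6.5·166.5 = 805.25.
Buyers absorb 805.25 only when they pay Pb with 1307 − 4.5·Pb = 805.25, i.e. Pb = 111.5.
s = Ps − Pb = 166.5 − 111.5 = 55.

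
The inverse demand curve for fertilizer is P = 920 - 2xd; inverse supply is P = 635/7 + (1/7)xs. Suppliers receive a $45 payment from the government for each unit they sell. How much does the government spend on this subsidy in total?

Government cost = $18360

Pre-subsidy: 920 - 2x = 635/7 + (1/7)x gives x* = 387 and P* = 146.
With the subsidy, sellers receive Ps = Pb + 45 for each unit, where Pb is the price buyers pay.
On the curves, Pb = 920 - 2x and Ps = 635/7 + (1/7)x; the wedge Ps − Pb = 45 gives 635/7 + (1/7)x − (920 - 2x) = 45, so x' = 408.
Then Pb = 920 − 2·408 = 104 and Ps = 635/7 + (1/7)·408 = 149.
Government outlay = subsidy × quantity = 45 × 408 = 18360.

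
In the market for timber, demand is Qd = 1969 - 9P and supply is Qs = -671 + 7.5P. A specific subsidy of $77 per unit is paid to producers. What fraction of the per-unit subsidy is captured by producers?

Producer share = 6/11

Pre-subsidy: 1969 - 9P = -671 + 7.5P gives P* = 160, Q* = 529.
With the subsidy, sellers receive Ps = Pb + 77 for each unit, where Pb is the price buyers pay.
Supply in terms of Pb becomes Qs = -671 + 7.5(Pb + 77) = -93.5 + 7.5Pb. Setting this equal to demand: 1969 - 9Pb = -93.5 + 7.5Pb, so Pb = 125.
Sellers receive Ps = 125 + 77 = 202; Q' = 1969 − 9·125 = 844.
Buyers' price falls by P* − Pb = 160 − 125 = 35; sellers' price rises by Ps − P* = 202 − 160 = 42.
So producers capture 42/77 = 6/11 of each unit of subsidy.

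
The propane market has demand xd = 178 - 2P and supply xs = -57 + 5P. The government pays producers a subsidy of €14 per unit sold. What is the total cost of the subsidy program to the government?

Government cost = €1832

Pre-subsidy: 178 - 2P = -57 + 5P gives P* = 235/7, x* = 776/7.
With the subsidy, sellers receive Ps = Pb + 14 for each unit, where Pb is the price buyers pay.
Supply in terms of Pb becomes xs = -57 + 5(Pb + 14) = 13 + 5Pb. Setting this equal to demand: 178 - 2Pb = 13 + 5Pb, so Pb = 165/7.
Sellers receive Ps = 165/7 + 14 = 263/7; x' = 178 − 2·(165/7) = 916/7.
Government outlay = subsidy × quantity = 14 × 916/7 = 1832.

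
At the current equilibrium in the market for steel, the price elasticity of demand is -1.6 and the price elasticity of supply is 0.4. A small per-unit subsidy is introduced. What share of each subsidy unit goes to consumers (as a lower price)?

For a small subsidy around the equilibrium, the benefit split depends on the relative slopes, which at a point are proportional to the elasticities.
Buyer share = εs/(εs + |εd|) = 0.4/(0.4 + 1.6) = 0.2; seller share = |εd|/(εs + |εd|) = 0.8.

Consumer share = 0.2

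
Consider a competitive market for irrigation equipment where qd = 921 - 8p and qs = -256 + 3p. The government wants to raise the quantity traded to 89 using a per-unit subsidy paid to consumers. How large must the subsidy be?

At q = 89, invert demand for the buyer price: pb = (921 − 89)/8 = 104; invert supply for the seller price: ps = (89 − (-256))/3 = 115.
The subsidy must fill the gap: s = ps − pb = 115 − 104 = 11.

Required subsidy s = 11 per unit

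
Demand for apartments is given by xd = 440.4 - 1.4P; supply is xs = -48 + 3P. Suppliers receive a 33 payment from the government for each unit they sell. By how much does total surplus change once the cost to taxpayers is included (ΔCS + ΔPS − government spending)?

Net change in total surplus = -519.75

Pre-subsidy: 440.4 - 1.4P = -48 + 3P gives P* = 111, x* = 285.
With the subsidy, sellers receive Ps = Pb + 33 for each unit, where Pb is the price buyers pay.
Supply in terms of Pb becomes xs = -48 + 3(Pb + 33) = 51 + 3Pb. Setting this equal to demand: 440.4 - 1.4Pb = 51 + 3Pb, so Pb = 88.5.
Sellers receive Ps = 88.5 + 33 = 121.5; x' = 440.4 − 1.4·88.5 = 316.5.
ΔCS = ½(285 + 316.5)(111 − 88.5) = 6766.875; ΔPS = ½(285 + 316.5)(121.5 − 111) = 3157.875.
Government spending = 33 × 316.5 = 10444.5.
Net change = 6766.875 + 3157.875 − 10444.5 = -519.75. The loss equals the DWL triangle ½·33·31.5.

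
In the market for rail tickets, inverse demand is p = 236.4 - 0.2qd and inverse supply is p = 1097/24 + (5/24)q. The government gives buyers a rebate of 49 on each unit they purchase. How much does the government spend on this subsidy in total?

Government cost = 28763

Pre-subsidy: 236.4 - 0.2q = 1097/24 + (5/24)q gives q* = 467 and p* = 143.
With the rebate, buyers effectively pay pb = ps − 49, where ps is the price sellers receive.
On the curves, pb = 236.4 - 0.2q and ps = 1097/24 + (5/24)q; the wedge ps − pb = 49 gives 1097/24 + (5/24)q − (236.4 - 0.2q) = 49, so q' = 587.
Then pb = 236.4 − 0.2·587 = 119 and ps = 1097/24 + (5/24)·587 = 168.
Government outlay = subsidy × quantity = 49 × 587 = 28763.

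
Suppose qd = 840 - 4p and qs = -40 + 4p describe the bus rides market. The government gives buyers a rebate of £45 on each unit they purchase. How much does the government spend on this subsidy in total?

Government cost = £22050

Pre-subsidy: 840 - 4p = -40 + 4p gives p* = 110, q* = 400.
With the rebate, buyers effectively pay pb = ps − 45, where ps is the price sellers receive.
Demand in terms of ps becomes qd = 840 − 4(ps − 45) = 1020 - 4ps. Setting this equal to supply: 1020 - 4ps = -40 + 4ps, so ps = 132.5.
Buyers pay pb = 132.5 − 45 = 87.5; q' = -40 + 4·132.5 = 490.
Government outlay = subsidy × quantity = 45 × 490 = 22050.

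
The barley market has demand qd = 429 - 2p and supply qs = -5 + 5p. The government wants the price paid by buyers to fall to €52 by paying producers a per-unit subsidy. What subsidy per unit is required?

At a buyer price of 52, quantity demanded is 429 − 2·52 = 325.
Sellers supply 325 only when they receive ps with -5 + 5·ps = 325, i.e. ps = 66.
s = ps − pb = 66 − 52 = 14.

Required subsidy s = €14 per unit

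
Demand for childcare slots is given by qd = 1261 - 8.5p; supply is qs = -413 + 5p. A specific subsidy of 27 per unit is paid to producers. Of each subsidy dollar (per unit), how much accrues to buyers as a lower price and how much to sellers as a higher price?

Buyers gain 10 per unit; sellers gain 17 per unit

Pre-subsidy: 1261 - 8.5p = -413 + 5p gives p* = 124, q* = 207.
With the subsidy, sellers receive ps = pb + 27 for each unit, where pb is the price buyers pay.
Supply in terms of pb becomes qs = -413 + 5(pb + 27) = -278 + 5pb. Setting this equal to demand: 1261 - 8.5pb = -278 + 5pb, so pb = 114.
Sellers receive ps = 114 + 27 = 141; q' = 1261 − 8.5·114 = 292.
Buyers' price falls by p* − pb = 124 − 114 = 10; sellers' price rises by ps − p* = 141 − 124 = 17.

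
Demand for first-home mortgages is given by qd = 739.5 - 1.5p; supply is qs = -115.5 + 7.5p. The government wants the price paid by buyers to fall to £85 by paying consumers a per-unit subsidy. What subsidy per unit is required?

Required subsidy s = £12 per unit

At a buyer price of 85, quantity demanded is 739.5 − 1.5·85 = 612.
Sellers supply 612 only when they receive ps with -115.5 + 7.5·ps = 612, i.e. ps = 97.
s = ps − pb = 97 − 85 = 12.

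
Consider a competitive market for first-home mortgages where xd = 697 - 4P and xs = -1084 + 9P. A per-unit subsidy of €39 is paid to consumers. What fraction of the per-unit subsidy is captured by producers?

Pre-subsidy: 697 - 4P = -1084 + 9P gives P* = 137, x* = 149.
With the rebate, buyers effectively pay Pb = Ps − 39, where Ps is the price sellers receive.
Demand in terms of Ps becomes xd = 697 − 4(Ps − 39) = 853 - 4Ps. Setting this equal to supply: 853 - 4Ps = -1084 + 9Ps, so Ps = 149.
Buyers pay Pb = 149 − 39 = 110; x' = -1084 + 9·149 = 257.
Buyers' price falls by P* − Pb = 137 − 110 = 27; sellers' price rises by Ps − P* = 149 − 137 = 12.
So producers capture 12/39 = 4/13 of each unit of subsidy.

Producer share = 4/13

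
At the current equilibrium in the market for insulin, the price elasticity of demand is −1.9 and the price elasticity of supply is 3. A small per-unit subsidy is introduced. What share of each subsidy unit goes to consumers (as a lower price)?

Consumer share = 30/49

For a small subsidy around the equilibrium, the benefit split depends on the relative slopes, which at a point are proportional to the elasticities.
Buyer share = εs/(εs + |εd|) = 3/(3 + 1.9) = 30/49; seller share = |εd|/(εs + |εd|) = 19/49.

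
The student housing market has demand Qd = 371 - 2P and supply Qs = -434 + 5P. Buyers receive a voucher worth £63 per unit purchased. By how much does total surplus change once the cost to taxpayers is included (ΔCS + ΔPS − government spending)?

Pre-subsidy: 371 - 2P = -434 + 5P gives P* = 115, Q* = 141.
With the rebate, buyers effectively pay Pb = Ps − 63, where Ps is the price sellers receive.
Demand in terms of Ps becomes Qd = 371 − 2(Ps − 63) = 497 - 2Ps. Setting this equal to supply: 497 - 2Ps = -434 + 5Ps, so Ps = 133.
Buyers pay Pb = 133 − 63 = 70; Q' = -434 + 5·133 = 231.
ΔCS = ½(141 + 231)(115 − 70) = 8370; ΔPS = ½(141 + 231)(133 − 115) = 3348.
Government spending = 63 × 231 = 14553.
Net change = 8370 + 3348 − 14553 = -2835. The loss equals the DWL triangle ½·63·90.

Net change in total surplus = -£2835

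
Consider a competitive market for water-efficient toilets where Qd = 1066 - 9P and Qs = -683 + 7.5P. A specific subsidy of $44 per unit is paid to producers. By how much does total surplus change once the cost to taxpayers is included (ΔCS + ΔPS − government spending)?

Net change in total surplus = -$3960

Pre-subsidy: 1066 - 9P = -683 + 7.5P gives P* = 106, Q* = 112.
With the subsidy, sellers receive Ps = Pb + 44 for each unit, where Pb is the price buyers pay.
Supply in terms of Pb becomes Qs = -683 + 7.5(Pb + 44) = -353 + 7.5Pb. Setting this equal to demand: 1066 - 9Pb = -353 + 7.5Pb, so Pb = 86.
Sellers receive Ps = 86 + 44 = 130; Q' = 1066 − 9·86 = 292.
ΔCS = ½(112 + 292)(106 − 86) = 4040; ΔPS = ½(112 + 292)(130 − 106) = 4848.
Government spending = 44 × 292 = 12848.
Net change = 4040 + 4848 − 12848 = -3960. The loss equals the DWL triangle ½·44·180.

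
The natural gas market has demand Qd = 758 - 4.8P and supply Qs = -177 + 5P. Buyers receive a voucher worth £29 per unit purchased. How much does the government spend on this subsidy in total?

Government cost = 527278/49

Pre-subsidy: 758 - 4.8P = -177 + 5P gives P* = 4675/49, Q* = 14702/49.
With the rebate, buyers effectively pay Pb = Ps − 29, where Ps is the price sellers receive.
Demand in terms of Ps becomes Qd = 758 − 4.8(Ps − 29) = 897.2 - 4.8Ps. Setting this equal to supply: 897.2 - 4.8Ps = -177 + 5Ps, so Ps = 5371/49.
Buyers pay Pb = 5371/49 − 29 = 3950/49; Q' = -177 + 5·(5371/49) = 18182/49.
Government outlay = subsidy × quantity = 29 × 18182/49 = 527278/49.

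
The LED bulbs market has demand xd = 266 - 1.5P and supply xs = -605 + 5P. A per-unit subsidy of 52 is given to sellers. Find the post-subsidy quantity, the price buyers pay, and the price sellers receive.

Pre-subsidy: 266 - 1.5P = -605 + 5P gives P* = 134, x* = 65.
With the subsidy, sellers receive Ps = Pb + 52 for each unit, where Pb is the price buyers pay.
Supply in terms of Pb becomes xs = -605 + 5(Pb + 52) = -345 + 5Pb. Setting this equal to demand: 266 - 1.5Pb = -345 + 5Pb, so Pb = 94.
Sellers receive Ps = 94 + 52 = 146; x' = 266 − 1.5·94 = 125.

x' = 125; buyers pay 94; sellers receive 146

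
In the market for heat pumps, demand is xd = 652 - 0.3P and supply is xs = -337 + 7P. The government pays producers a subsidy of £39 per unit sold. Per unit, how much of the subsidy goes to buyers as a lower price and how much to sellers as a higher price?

Buyers gain 2730/73 per unit; sellers gain 117/73 per unit

Pre-subsidy: 652 - 0.3P = -337 + 7P gives P* = 9890/73, x* = 44629/73.
With the subsidy, sellers receive Ps = Pb + 39 for each unit, where Pb is the price buyers pay.
Supply in terms of Pb becomes xs = -337 + 7(Pb + 39) = -64 + 7Pb. Setting this equal to demand: 652 - 0.3Pb = -64 + 7Pb, so Pb = 7160/73.
Sellers receive Ps = 7160/73 + 39 = 10007/73; x' = 652 − 0.3·(7160/73) = 45448/73.
Buyers' price falls by P* − Pb = 9890/73 − 7160/73 = 2730/73; sellers' price rises by Ps − P* = 10007/73 − 9890/73 = 117/73.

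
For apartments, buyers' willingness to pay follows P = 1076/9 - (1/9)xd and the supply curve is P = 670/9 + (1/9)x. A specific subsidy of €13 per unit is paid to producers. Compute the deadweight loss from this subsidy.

Pre-subsidy: 1076/9 - (1/9)x = 670/9 + (1/9)x gives x* = 203 and P* = 97.
With the subsidy, sellers receive Ps = Pb + 13 for each unit, where Pb is the price buyers pay.
On the curves, Pb = 1076/9 - (1/9)x and Ps = 670/9 + (1/9)x; the wedge Ps − Pb = 13 gives 670/9 + (1/9)x − (1076/9 - (1/9)x) = 13, so x' = 261.5.
Then Pb = 1076/9 − (1/9)·261.5 = 90.5 and Ps = 670/9 + (1/9)·261.5 = 103.5.
The subsidy expands output by 261.5 − 203 = 58.5 past the efficient level; on those units the gap between marginal cost and willingness to pay runs from 0 up to 13.
DWL = ½ × 13 × 58.5 = 380.25.

Deadweight loss = €380.25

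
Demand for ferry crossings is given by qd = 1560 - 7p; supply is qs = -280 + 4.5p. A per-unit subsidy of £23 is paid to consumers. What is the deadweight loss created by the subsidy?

Deadweight loss = £724.5

Pre-subsidy: 1560 - 7p = -280 + 4.5p gives p* = 160, q* = 440.
With the rebate, buyers effectively pay pb = ps − 23, where ps is the price sellers receive.
Demand in terms of ps becomes qd = 1560 − 7(ps − 23) = 1721 - 7ps. Setting this equal to supply: 1721 - 7ps = -280 + 4.5ps, so ps = 174.
Buyers pay pb = 174 − 23 = 151; q' = -280 + 4.5·174 = 503.
The subsidy expands output by 503 − 440 = 63 past the efficient level; on those units the gap between marginal cost and willingness to pay runs from 0 up to 23.
DWL = ½ × 23 × 63 = 724.5.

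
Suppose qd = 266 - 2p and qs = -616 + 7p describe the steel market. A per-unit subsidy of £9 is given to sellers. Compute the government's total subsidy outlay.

Pre-subsidy: 266 - 2p = -616 + 7p gives p* = 98, q* = 70.
With the subsidy, sellers receive ps = pb + 9 for each unit, where pb is the price buyers pay.
Supply in terms of pb becomes qs = -616 + 7(pb + 9) = -553 + 7pb. Setting this equal to demand: 266 - 2pb = -553 + 7pb, so pb = 91.
Sellers receive ps = 91 + 9 = 100; q' = 266 − 2·91 = 84.
Government outlay = subsidy × quantity = 9 × 84 = 756.

Government cost = £756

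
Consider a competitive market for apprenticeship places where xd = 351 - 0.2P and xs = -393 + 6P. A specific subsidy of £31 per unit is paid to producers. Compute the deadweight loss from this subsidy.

Pre-subsidy: 351 - 0.2P = -393 + 6P gives P* = 120, x* = 327.
With the subsidy, sellers receive Ps = Pb + 31 for each unit, where Pb is the price buyers pay.
Supply in terms of Pb becomes xs = -393 + 6(Pb + 31) = -207 + 6Pb. Setting this equal to demand: 351 - 0.2Pb = -207 + 6Pb, so Pb = 90.
Sellers receive Ps = 90 + 31 = 121; x' = 351 − 0.2·90 = 333.
The subsidy expands output by 333 − 327 = 6 past the efficient level; on those units the gap between marginal cost and willingness to pay runs from 0 up to 31.
DWL = ½ × 31 × 6 = 93.

Deadweight loss = £93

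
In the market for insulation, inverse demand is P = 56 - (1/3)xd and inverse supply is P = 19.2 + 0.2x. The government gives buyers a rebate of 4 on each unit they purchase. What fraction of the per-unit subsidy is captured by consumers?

Consumer share = 0.625

Pre-subsidy: 56 - (1/3)x = 19.2 + 0.2x gives x* = 69 and P* = 33.
With the rebate, buyers effectively pay Pb = Ps − 4, where Ps is the price sellers receive.
On the curves, Pb = 56 - (1/3)x and Ps = 19.2 + 0.2x; the wedge Ps − Pb = 4 gives 19.2 + 0.2x − (56 - (1/3)x) = 4, so x' = 76.5.
Then Pb = 56 − (1/3)·76.5 = 30.5 and Ps = 19.2 + 0.2·76.5 = 34.5.
Buyers' price falls by P* − Pb = 33 − 30.5 = 2.5; sellers' price rises by Ps − P* = 34.5 − 33 = 1.5.
So consumers capture 2.5/4 = 0.625 of each unit of subsidy.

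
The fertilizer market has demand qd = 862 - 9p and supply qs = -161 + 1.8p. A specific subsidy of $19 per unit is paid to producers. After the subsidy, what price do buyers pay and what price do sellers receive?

Buyers pay 824/9; sellers receive 995/9

Pre-subsidy: 862 - 9p = -161 + 1.8p gives p* = 1705/18, q* = 9.5.
With the subsidy, sellers receive ps = pb + 19 for each unit, where pb is the price buyers pay.
Supply in terms of pb becomes qs = -161 + 1.8(pb + 19) = -126.8 + 1.8pb. Setting this equal to demand: 862 - 9pb = -126.8 + 1.8pb, so pb = 824/9.
Sellers receive ps = 824/9 + 19 = 995/9; q' = 862 − 9·(824/9) = 38.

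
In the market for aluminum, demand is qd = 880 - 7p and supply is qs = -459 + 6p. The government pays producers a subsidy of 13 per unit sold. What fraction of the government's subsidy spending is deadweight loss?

DWL / government spending = 7/67

Pre-subsidy: 880 - 7p = -459 + 6p gives p* = 103, q* = 159.
With the subsidy, sellers receive ps = pb + 13 for each unit, where pb is the price buyers pay.
Supply in terms of pb becomes qs = -459 + 6(pb + 13) = -381 + 6pb. Setting this equal to demand: 880 - 7pb = -381 + 6pb, so pb = 97.
Sellers receive ps = 97 + 13 = 110; q' = 880 − 7·97 = 201.
ΔCS = ½(159 + 201)(103 − 97) = 1080; ΔPS = ½(159 + 201)(110 − 103) = 1260.
Government spending = 13 × 201 = 2613.
DWL = ½ × 13 × (201 − 159) = 273; fraction = 273 / 2613 = 7/67.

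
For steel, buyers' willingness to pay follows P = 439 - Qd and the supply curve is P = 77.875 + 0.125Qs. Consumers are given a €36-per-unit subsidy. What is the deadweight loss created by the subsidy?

Deadweight loss = €576

Pre-subsidy: 439 - Q = 77.875 + 0.125Q gives Q* = 321 and P* = 118.
With the rebate, buyers effectively pay Pb = Ps − 36, where Ps is the price sellers receive.
On the curves, Pb = 439 - Q and Ps = 77.875 + 0.125Q; the wedge Ps − Pb = 36 gives 77.875 + 0.125Q − (439 - Q) = 36, so Q' = 353.
Then Pb = 439 − 1·353 = 86 and Ps = 77.875 + 0.125·353 = 122.
The subsidy expands output by 353 − 321 = 32 past the efficient level; on those units the gap between marginal cost and willingness to pay runs from 0 up to 36.
DWL = ½ × 36 × 32 = 576.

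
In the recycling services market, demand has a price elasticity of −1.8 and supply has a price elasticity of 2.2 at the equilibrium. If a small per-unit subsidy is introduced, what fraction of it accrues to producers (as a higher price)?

For a small subsidy around the equilibrium, the benefit split depends on the relative slopes, which at a point are proportional to the elasticities.
Buyer share = εs/(εs + |εd|) = 2.2/(2.2 + 1.8) = 0.55; seller share = |εd|/(εs + |εd|) = 0.45.
So producers capture 0.45 of the subsidy.

Producer share = 0.45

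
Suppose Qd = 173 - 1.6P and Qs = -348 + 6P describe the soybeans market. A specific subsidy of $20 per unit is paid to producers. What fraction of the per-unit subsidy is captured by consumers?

Consumer share = 15/19

Pre-subsidy: 173 - 1.6P = -348 + 6P gives P* = 2605/38, Q* = 1203/19.
With the subsidy, sellers receive Ps = Pb + 20 for each unit, where Pb is the price buyers pay.
Supply in terms of Pb becomes Qs = -348 + 6(Pb + 20) = -228 + 6Pb. Setting this equal to demand: 173 - 1.6Pb = -228 + 6Pb, so Pb = 2005/38.
Sellers receive Ps = 2005/38 + 20 = 2765/38; Q' = 173 − 1.6·(2005/38) = 1683/19.
Buyers' price falls by P* − Pb = 2605/38 − 2005/38 = 300/19; sellers' price rises by Ps − P* = 2765/38 − 2605/38 = 80/19.
So consumers capture (300/19)/20 = 15/19 of each unit of subsidy.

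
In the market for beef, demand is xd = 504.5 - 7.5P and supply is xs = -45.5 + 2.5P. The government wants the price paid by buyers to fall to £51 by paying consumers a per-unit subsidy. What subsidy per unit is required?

At a buyer price of 51, quantity demanded is 504.5 − 7.5·51 = 122.
Sellers supply 122 only when they receive Ps with -45.5 + 2.5·Ps = 122, i.e. Ps = 67.
s = Ps − Pb = 67 − 51 = 16.

Required subsidy s = £16 per unit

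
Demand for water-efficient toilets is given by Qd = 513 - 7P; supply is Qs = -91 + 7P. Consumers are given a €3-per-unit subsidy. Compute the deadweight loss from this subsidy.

Deadweight loss = €15.75

Pre-subsidy: 513 - 7P = -91 + 7P gives P* = 302/7, Q* = 211.
With the rebate, buyers effectively pay Pb = Ps − 3, where Ps is the price sellers receive.
Demand in terms of Ps becomes Qd = 513 − 7(Ps − 3) = 534 - 7Ps. Setting this equal to supply: 534 - 7Ps = -91 + 7Ps, so Ps = 625/14.
Buyers pay Pb = 625/14 − 3 = 583/14; Q' = -91 + 7·(625/14) = 221.5.
The subsidy expands output by 221.5 − 211 = 10.5 past the efficient level; on those units the gap between marginal cost and willingness to pay runs from 0 up to 3.
DWL = ½ × 3 × 10.5 = 15.75.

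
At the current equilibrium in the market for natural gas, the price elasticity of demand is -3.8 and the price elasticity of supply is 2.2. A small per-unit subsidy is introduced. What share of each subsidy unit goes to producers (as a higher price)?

For a small subsidy around the equilibrium, the benefit split depends on the relative slopes, which at a point are proportional to the elasticities.
Buyer share = εs/(εs + |εd|) = 2.2/(2.2 + 3.8) = 11/30; seller share = |εd|/(εs + |εd|) = 19/30.
So producers capture 19/30 of the subsidy.

Producer share = 19/30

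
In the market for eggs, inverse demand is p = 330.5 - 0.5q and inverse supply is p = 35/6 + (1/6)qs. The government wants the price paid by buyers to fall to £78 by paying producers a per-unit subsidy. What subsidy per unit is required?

Required subsidy s = £12 per unit

At a buyer price of 78, quantity demanded is 661 − 2·78 = 505.
Sellers supply 505 only when they receive ps = 35/6 + (1/6)·505 = 90.
s = ps − pb = 90 − 78 = 12.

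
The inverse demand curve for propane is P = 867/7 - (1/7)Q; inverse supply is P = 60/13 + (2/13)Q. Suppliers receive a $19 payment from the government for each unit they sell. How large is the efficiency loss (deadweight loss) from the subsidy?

Pre-subsidy: 867/7 - (1/7)Q = 60/13 + (2/13)Q gives Q* = 3617/9 and P* = 598/9.
With the subsidy, sellers receive Ps = Pb + 19 for each unit, where Pb is the price buyers pay.
On the curves, Pb = 867/7 - (1/7)Q and Ps = 60/13 + (2/13)Q; the wedge Ps − Pb = 19 gives 60/13 + (2/13)Q − (867/7 - (1/7)Q) = 19, so Q' = 12580/27.
Then Pb = 867/7 − (1/7)·(12580/27) = 1547/27 and Ps = 60/13 + (2/13)·(12580/27) = 2060/27.
The subsidy expands output by 12580/27 − 3617/9 = 1729/27 past the efficient level; on those units the gap between marginal cost and willingness to pay runs from 0 up to 19.
DWL = ½ × 19 × 1729/27 = 32851/54.

Deadweight loss = 32851/54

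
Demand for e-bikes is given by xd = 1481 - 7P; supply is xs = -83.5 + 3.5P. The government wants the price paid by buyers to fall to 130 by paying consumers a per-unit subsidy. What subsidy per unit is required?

At a buyer price of 130, quantity demanded is 1481 − 7·130 = 571.
Sellers supply 571 only when they receive Ps with -83.5 + 3.5·Ps = 571, i.e. Ps = 187.
s = Ps − Pb = 187 − 130 = 57.

Required subsidy s = 57 per unit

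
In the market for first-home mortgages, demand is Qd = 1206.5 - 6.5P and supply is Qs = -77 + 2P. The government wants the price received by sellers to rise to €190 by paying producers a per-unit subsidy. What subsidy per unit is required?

At a seller price of 190, quantity supplied is -77 + 2·190 = 303.
Buyers absorb 303 only when they pay Pb with 1206.5 − 6.5·Pb = 303, i.e. Pb = 139.
s = Ps − Pb = 190 − 139 = 51.

Required subsidy s = €51 per unit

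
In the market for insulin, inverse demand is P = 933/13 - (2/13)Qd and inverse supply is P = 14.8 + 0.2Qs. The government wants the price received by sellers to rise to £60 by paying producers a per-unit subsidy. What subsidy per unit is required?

At a seller price of 60, quantity supplied is -74 + 5·60 = 226.
Buyers absorb 226 only when they pay Pb = 933/13 − (2/13)·226 = 37.
s = Ps − Pb = 60 − 37 = 23.

Required subsidy s = £23 per unit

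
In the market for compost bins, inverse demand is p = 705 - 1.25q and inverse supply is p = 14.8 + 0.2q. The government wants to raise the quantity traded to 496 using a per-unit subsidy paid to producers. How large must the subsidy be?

At q = 496, from the demand curve buyers pay pb = 705 − 1.25·496 = 85; from the supply curve sellers need ps = 14.8 + 0.2·496 = 114.
The subsidy must fill the gap: s = ps − pb = 114 − 85 = 29.

Required subsidy s = 29 per unit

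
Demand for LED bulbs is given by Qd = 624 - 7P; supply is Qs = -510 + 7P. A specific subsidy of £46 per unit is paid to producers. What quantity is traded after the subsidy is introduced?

Pre-subsidy: 624 - 7P = -510 + 7P gives P* = 81, Q* = 57.
With the subsidy, sellers receive Ps = Pb + 46 for each unit, where Pb is the price buyers pay.
Supply in terms of Pb becomes Qs = -510 + 7(Pb + 46) = -188 + 7Pb. Setting this equal to demand: 624 - 7Pb = -188 + 7Pb, so Pb = 58.
Sellers receive Ps = 58 + 46 = 104; Q' = 624 − 7·58 = 218.

Q' = 218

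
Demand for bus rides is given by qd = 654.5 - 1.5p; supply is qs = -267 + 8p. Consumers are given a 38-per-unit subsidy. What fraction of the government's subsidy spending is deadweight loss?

Pre-subsidy: 654.5 - 1.5p = -267 + 8p gives p* = 97, q* = 509.
With the rebate, buyers effectively pay pb = ps − 38, where ps is the price sellers receive.
Demand in terms of ps becomes qd = 654.5 − 1.5(ps − 38) = 711.5 - 1.5ps. Setting this equal to supply: 711.5 - 1.5ps = -267 + 8ps, so ps = 103.
Buyers pay pb = 103 − 38 = 65; q' = -267 + 8·103 = 557.
ΔCS = ½(509 + 557)(97 − 65) = 17056; ΔPS = ½(509 + 557)(103 − 97) = 3198.
Government spending = 38 × 557 = 21166.
DWL = ½ × 38 × (557 − 509) = 912; fraction = 912 / 21166 = 24/557.

DWL / government spending = 24/557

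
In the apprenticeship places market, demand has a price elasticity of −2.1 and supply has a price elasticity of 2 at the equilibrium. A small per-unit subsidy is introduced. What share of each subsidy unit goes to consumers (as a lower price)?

For a small subsidy around the equilibrium, the benefit split depends on the relative slopes, which at a point are proportional to the elasticities.
Buyer share = εs/(εs + |εd|) = 2/(2 + 2.1) = 20/41; seller share = |εd|/(εs + |εd|) = 21/41.

Consumer share = 20/41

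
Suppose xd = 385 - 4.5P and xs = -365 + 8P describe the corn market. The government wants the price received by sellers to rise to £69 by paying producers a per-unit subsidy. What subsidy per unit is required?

Required subsidy s = £25 per unit

At a seller price of 69, quantity supplied is -365 + 8·69 = 187.
Buyers absorb 187 only when they pay Pb with 385 − 4.5·Pb = 187, i.e. Pb = 44.
s = Ps − Pb = 69 − 44 = 25.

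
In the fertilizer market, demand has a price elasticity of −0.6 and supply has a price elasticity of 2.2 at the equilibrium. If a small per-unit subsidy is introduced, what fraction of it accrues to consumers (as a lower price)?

For a small subsidy around the equilibrium, the benefit split depends on the relative slopes, which at a point are proportional to the elasticities.
Buyer share = εs/(εs + |εd|) = 2.2/(2.2 + 0.6) = 11/14; seller share = |εd|/(εs + |εd|) = 3/14.

Consumer share = 11/14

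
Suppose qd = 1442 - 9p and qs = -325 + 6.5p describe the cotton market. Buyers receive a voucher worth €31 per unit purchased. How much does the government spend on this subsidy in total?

Government cost = €16523

Pre-subsidy: 1442 - 9p = -325 + 6.5p gives p* = 114, q* = 416.
With the rebate, buyers effectively pay pb = ps − 31, where ps is the price sellers receive.
Demand in terms of ps becomes qd = 1442 − 9(ps − 31) = 1721 - 9ps. Setting this equal to supply: 1721 - 9ps = -325 + 6.5ps, so ps = 132.
Buyers pay pb = 132 − 31 = 101; q' = -325 + 6.5·132 = 533.
Government outlay = subsidy × quantity = 31 × 533 = 16523.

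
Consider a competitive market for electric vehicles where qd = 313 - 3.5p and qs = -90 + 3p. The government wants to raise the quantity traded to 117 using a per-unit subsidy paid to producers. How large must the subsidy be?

Required subsidy s = 13 per unit

At q = 117, invert demand for the buyer price: pb = (313 − 117)/3.5 = 56; invert supply for the seller price: ps = (117 − (-90))/3 = 69.
The subsidy must fill the gap: s = ps − pb = 69 − 56 = 13.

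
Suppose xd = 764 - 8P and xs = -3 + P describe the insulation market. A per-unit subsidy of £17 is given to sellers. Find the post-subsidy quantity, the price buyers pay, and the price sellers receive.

x' = 292/3; buyers pay 250/3; sellers receive 301/3

Pre-subsidy: 764 - 8P = -3 + P gives P* = 767/9, x* = 740/9.
With the subsidy, sellers receive Ps = Pb + 17 for each unit, where Pb is the price buyers pay.
Supply in terms of Pb becomes xs = -3 + 1(Pb + 17) = 14 + Pb. Setting this equal to demand: 764 - 8Pb = 14 + Pb, so Pb = 250/3.
Sellers receive Ps = 250/3 + 17 = 301/3; x' = 764 − 8·(250/3) = 292/3.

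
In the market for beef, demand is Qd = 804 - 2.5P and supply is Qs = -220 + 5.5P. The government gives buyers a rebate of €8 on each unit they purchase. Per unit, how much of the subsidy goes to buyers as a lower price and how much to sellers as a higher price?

Pre-subsidy: 804 - 2.5P = -220 + 5.5P gives P* = 128, Q* = 484.
With the rebate, buyers effectively pay Pb = Ps − 8, where Ps is the price sellers receive.
Demand in terms of Ps becomes Qd = 804 − 2.5(Ps − 8) = 824 - 2.5Ps. Setting this equal to supply: 824 - 2.5Ps = -220 + 5.5Ps, so Ps = 130.5.
Buyers pay Pb = 130.5 − 8 = 122.5; Q' = -220 + 5.5·130.5 = 497.75.
Buyers' price falls by P* − Pb = 128 − 122.5 = 5.5; sellers' price rises by Ps − P* = 130.5 − 128 = 2.5.

Buyers gain €5.5 per unit; sellers gain €2.5 per unit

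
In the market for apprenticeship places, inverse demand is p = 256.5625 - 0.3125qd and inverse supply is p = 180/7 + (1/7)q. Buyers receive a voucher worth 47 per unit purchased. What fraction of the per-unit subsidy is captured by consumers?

Pre-subsidy: 256.5625 - 0.3125q = 180/7 + (1/7)q gives q* = 25855/51 and p* = 5005/51.
With the rebate, buyers effectively pay pb = ps − 47, where ps is the price sellers receive.
On the curves, pb = 256.5625 - 0.3125q and ps = 180/7 + (1/7)q; the wedge ps − pb = 47 gives 180/7 + (1/7)q − (256.5625 - 0.3125q) = 47, so q' = 10373/17.
Then pb = 256.5625 − 0.3125·(10373/17) = 1120/17 and ps = 180/7 + (1/7)·(10373/17) = 1919/17.
Buyers' price falls by p* − pb = 5005/51 − 1120/17 = 1645/51; sellers' price rises by ps − p* = 1919/17 − 5005/51 = 752/51.
So consumers capture (1645/51)/47 = 35/51 of each unit of subsidy.

Consumer share = 35/51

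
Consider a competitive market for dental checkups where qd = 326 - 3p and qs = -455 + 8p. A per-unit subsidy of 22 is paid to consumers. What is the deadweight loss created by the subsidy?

Deadweight loss = 528

Pre-subsidy: 326 - 3p = -455 + 8p gives p* = 71, q* = 113.
With the rebate, buyers effectively pay pb = ps − 22, where ps is the price sellers receive.
Demand in terms of ps becomes qd = 326 − 3(ps − 22) = 392 - 3ps. Setting this equal to supply: 392 - 3ps = -455 + 8ps, so ps = 77.
Buyers pay pb = 77 − 22 = 55; q' = -455 + 8·77 = 161.
The subsidy expands output by 161 − 113 = 48 past the efficient level; on those units the gap between marginal cost and willingness to pay runs from 0 up to 22.
DWL = ½ × 22 × 48 = 528.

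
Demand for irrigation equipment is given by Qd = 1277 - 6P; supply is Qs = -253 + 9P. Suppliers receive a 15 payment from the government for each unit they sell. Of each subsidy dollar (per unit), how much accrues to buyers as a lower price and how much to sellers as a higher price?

Pre-subsidy: 1277 - 6P = -253 + 9P gives P* = 102, Q* = 665.
With the subsidy, sellers receive Ps = Pb + 15 for each unit, where Pb is the price buyers pay.
Supply in terms of Pb becomes Qs = -253 + 9(Pb + 15) = -118 + 9Pb. Setting this equal to demand: 1277 - 6Pb = -118 + 9Pb, so Pb = 93.
Sellers receive Ps = 93 + 15 = 108; Q' = 1277 − 6·93 = 719.
Buyers' price falls by P* − Pb = 102 − 93 = 9; sellers' price rises by Ps − P* = 108 − 102 = 6.

Buyers gain 9 per unit; sellers gain 6 per unit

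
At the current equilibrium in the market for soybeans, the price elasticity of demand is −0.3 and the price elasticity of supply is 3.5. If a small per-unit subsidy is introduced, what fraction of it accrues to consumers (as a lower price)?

Consumer share = 35/38

For a small subsidy around the equilibrium, the benefit split depends on the relative slopes, which at a point are proportional to the elasticities.
Buyer share = εs/(εs + |εd|) = 3.5/(3.5 + 0.3) = 35/38; seller share = |εd|/(εs + |εd|) = 3/38.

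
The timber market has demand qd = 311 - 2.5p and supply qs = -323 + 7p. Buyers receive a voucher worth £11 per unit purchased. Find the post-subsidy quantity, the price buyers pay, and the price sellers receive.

q' = 3124/19; buyers pay 1114/19; sellers receive 1323/19

Pre-subsidy: 311 - 2.5p = -323 + 7p gives p* = 1268/19, q* = 2739/19.
With the rebate, buyers effectively pay pb = ps − 11, where ps is the price sellers receive.
Demand in terms of ps becomes qd = 311 − 2.5(ps − 11) = 338.5 - 2.5ps. Setting this equal to supply: 338.5 - 2.5ps = -323 + 7ps, so ps = 1323/19.
Buyers pay pb = 1323/19 − 11 = 1114/19; q' = -323 + 7·(1323/19) = 3124/19.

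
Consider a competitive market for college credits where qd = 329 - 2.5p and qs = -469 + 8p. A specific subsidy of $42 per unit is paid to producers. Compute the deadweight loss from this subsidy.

Deadweight loss = $1680

Pre-subsidy: 329 - 2.5p = -469 + 8p gives p* = 76, q* = 139.
With the subsidy, sellers receive ps = pb + 42 for each unit, where pb is the price buyers pay.
Supply in terms of pb becomes qs = -469 + 8(pb + 42) = -133 + 8pb. Setting this equal to demand: 329 - 2.5pb = -133 + 8pb, so pb = 44.
Sellers receive ps = 44 + 42 = 86; q' = 329 − 2.5·44 = 219.
The subsidy expands output by 219 − 139 = 80 past the efficient level; on those units the gap between marginal cost and willingness to pay runs from 0 up to 42.
DWL = ½ × 42 × 80 = 1680.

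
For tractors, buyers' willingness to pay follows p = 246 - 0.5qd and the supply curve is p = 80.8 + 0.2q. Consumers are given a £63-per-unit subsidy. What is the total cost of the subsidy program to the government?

Government cost = £20538

Pre-subsidy: 246 - 0.5q = 80.8 + 0.2q gives q* = 236 and p* = 128.
With the rebate, buyers effectively pay pb = ps − 63, where ps is the price sellers receive.
On the curves, pb = 246 - 0.5q and ps = 80.8 + 0.2q; the wedge ps − pb = 63 gives 80.8 + 0.2q − (246 - 0.5q) = 63, so q' = 326.
Then pb = 246 − 0.5·326 = 83 and ps = 80.8 + 0.2·326 = 146.
Government outlay = subsidy × quantity = 63 × 326 = 20538.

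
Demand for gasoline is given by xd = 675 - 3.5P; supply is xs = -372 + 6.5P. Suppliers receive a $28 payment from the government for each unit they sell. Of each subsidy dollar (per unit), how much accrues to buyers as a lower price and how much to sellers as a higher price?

Pre-subsidy: 675 - 3.5P = -372 + 6.5P gives P* = 104.7, x* = 308.55.
With the subsidy, sellers receive Ps = Pb + 28 for each unit, where Pb is the price buyers pay.
Supply in terms of Pb becomes xs = -372 + 6.5(Pb + 28) = -190 + 6.5Pb. Setting this equal to demand: 675 - 3.5Pb = -190 + 6.5Pb, so Pb = 86.5.
Sellers receive Ps = 86.5 + 28 = 114.5; x' = 675 − 3.5·86.5 = 372.25.
Buyers' price falls by P* − Pb = 104.7 − 86.5 = 18.2; sellers' price rises by Ps − P* = 114.5 − 104.7 = 9.8.

Buyers gain $18.2 per unit; sellers gain $9.8 per unit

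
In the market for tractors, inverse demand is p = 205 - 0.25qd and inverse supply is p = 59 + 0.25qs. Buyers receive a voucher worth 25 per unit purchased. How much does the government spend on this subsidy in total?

Pre-subsidy: 205 - 0.25q = 59 + 0.25q gives q* = 292 and p* = 132.
With the rebate, buyers effectively pay pb = ps − 25, where ps is the price sellers receive.
On the curves, pb = 205 - 0.25q and ps = 59 + 0.25q; the wedge ps − pb = 25 gives 59 + 0.25q − (205 - 0.25q) = 25, so q' = 342.
Then pb = 205 − 0.25·342 = 119.5 and ps = 59 + 0.25·342 = 144.5.
Government outlay = subsidy × quantity = 25 × 342 = 8550.

Government cost = 8550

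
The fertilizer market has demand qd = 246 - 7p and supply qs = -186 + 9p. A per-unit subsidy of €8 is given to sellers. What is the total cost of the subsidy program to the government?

Government cost = €708

Pre-subsidy: 246 - 7p = -186 + 9p gives p* = 27, q* = 57.
With the subsidy, sellers receive ps = pb + 8 for each unit, where pb is the price buyers pay.
Supply in terms of pb becomes qs = -186 + 9(pb + 8) = -114 + 9pb. Setting this equal to demand: 246 - 7pb = -114 + 9pb, so pb = 22.5.
Sellers receive ps = 22.5 + 8 = 30.5; q' = 246 − 7·22.5 = 88.5.
Government outlay = subsidy × quantity = 8 × 88.5 = 708.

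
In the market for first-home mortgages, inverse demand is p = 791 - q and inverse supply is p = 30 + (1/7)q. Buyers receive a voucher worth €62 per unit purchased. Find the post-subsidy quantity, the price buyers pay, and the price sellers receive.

Pre-subsidy: 791 - q = 30 + (1/7)q gives q* = 665.875 and p* = 125.125.
With the rebate, buyers effectively pay pb = ps − 62, where ps is the price sellers receive.
On the curves, pb = 791 - q and ps = 30 + (1/7)q; the wedge ps − pb = 62 gives 30 + (1/7)q − (791 - q) = 62, so q' = 720.125.
Then pb = 791 − 1·720.125 = 70.875 and ps = 30 + (1/7)·720.125 = 132.875.

q' = 720.125; buyers pay €70.875; sellers receive €132.875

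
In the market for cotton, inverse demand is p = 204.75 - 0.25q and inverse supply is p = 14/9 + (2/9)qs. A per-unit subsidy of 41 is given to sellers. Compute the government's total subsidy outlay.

Pre-subsidy: 204.75 - 0.25q = 14/9 + (2/9)q gives q* = 7315/17 and p* = 1652/17.
With the subsidy, sellers receive ps = pb + 41 for each unit, where pb is the price buyers pay.
On the curves, pb = 204.75 - 0.25q and ps = 14/9 + (2/9)q; the wedge ps − pb = 41 gives 14/9 + (2/9)q − (204.75 - 0.25q) = 41, so q' = 8791/17.
Then pb = 204.75 − 0.25·(8791/17) = 1283/17 and ps = 14/9 + (2/9)·(8791/17) = 1980/17.
Government outlay = subsidy × quantity = 41 × 8791/17 = 360431/17.

Government cost = 360431/17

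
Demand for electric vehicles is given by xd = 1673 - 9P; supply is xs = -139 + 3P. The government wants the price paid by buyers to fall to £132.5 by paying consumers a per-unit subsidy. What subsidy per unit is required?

Required subsidy s = £74 per unit

At a buyer price of 132.5, quantity demanded is 1673 − 9·132.5 = 480.5.
Sellers supply 480.5 only when they receive Ps with -139 + 3·Ps = 480.5, i.e. Ps = 206.5.
s = Ps − Pb = 206.5 − 132.5 = 74.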